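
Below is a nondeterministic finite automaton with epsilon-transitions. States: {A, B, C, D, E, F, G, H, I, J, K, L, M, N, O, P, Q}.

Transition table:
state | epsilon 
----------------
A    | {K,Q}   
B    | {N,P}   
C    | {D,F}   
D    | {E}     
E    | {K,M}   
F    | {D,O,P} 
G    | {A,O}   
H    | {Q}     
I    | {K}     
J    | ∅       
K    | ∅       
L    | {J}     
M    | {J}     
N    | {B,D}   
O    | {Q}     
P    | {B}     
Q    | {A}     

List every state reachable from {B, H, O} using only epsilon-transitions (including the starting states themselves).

{A, B, D, E, H, J, K, M, N, O, P, Q}

Start with {B, H, O}.
From B via epsilon: add N, P.
From H via epsilon: add Q.
From N via epsilon: add D.
From Q via epsilon: add A.
From A via epsilon: add K.
From D via epsilon: add E.
From E via epsilon: add M.
From M via epsilon: add J.
No new states can be added; the closed set is {A, B, D, E, H, J, K, M, N, O, P, Q}.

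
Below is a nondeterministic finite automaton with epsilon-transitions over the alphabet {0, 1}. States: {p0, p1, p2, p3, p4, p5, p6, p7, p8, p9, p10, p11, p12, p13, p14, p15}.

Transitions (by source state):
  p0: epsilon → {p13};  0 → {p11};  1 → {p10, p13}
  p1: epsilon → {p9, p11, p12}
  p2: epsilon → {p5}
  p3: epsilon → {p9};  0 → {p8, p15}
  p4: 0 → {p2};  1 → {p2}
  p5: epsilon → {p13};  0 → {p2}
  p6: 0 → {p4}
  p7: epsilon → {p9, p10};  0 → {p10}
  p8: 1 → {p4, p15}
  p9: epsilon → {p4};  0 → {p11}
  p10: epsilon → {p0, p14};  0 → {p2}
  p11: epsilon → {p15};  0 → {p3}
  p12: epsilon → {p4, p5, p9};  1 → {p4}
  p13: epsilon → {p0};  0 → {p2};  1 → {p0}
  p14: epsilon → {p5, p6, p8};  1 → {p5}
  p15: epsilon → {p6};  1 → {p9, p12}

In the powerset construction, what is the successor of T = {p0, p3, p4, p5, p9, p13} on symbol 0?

p0 on 0 → {p11}.
p3 on 0 → {p8, p15}.
p4 on 0 → {p2}.
p5 on 0 → {p2}.
p9 on 0 → {p11}.
p13 on 0 → {p2}.
Union after reading 0: {p2, p8, p11, p15}.
Now take the epsilon-closure:
From p2 via epsilon: add p5.
From p15 via epsilon: add p6.
From p5 via epsilon: add p13.
From p13 via epsilon: add p0.
No new states can be added; the closed set is {p0, p2, p5, p6, p8, p11, p13, p15}.

{p0, p2, p5, p6, p8, p11, p13, p15}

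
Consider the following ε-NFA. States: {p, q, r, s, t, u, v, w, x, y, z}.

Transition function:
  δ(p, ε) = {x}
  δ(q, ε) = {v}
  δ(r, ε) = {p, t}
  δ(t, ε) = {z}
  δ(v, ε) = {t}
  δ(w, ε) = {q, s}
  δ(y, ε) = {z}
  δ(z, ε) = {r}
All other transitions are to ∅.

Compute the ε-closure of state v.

{p, r, t, v, x, z}

Start with {v}.
From v via ε: add t.
From t via ε: add z.
From z via ε: add r.
From r via ε: add p.
From p via ε: add x.
No new states can be added; the closed set is {p, r, t, v, x, z}.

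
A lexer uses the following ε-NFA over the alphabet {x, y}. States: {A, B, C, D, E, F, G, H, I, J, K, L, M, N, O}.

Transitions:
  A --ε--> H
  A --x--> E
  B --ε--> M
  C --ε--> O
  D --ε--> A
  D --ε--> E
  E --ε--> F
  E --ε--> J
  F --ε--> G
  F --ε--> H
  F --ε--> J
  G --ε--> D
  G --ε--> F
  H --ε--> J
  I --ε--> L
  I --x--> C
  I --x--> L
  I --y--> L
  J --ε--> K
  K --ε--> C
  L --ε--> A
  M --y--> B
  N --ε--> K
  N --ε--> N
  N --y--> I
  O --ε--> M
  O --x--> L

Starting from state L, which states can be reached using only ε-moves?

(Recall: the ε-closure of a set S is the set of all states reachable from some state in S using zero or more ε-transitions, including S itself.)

Start with {L}.
From L via ε: add A.
From A via ε: add H.
From H via ε: add J.
From J via ε: add K.
From K via ε: add C.
From C via ε: add O.
From O via ε: add M.
No new states can be added; the closed set is {A, C, H, J, K, L, M, O}.

{A, C, H, J, K, L, M, O}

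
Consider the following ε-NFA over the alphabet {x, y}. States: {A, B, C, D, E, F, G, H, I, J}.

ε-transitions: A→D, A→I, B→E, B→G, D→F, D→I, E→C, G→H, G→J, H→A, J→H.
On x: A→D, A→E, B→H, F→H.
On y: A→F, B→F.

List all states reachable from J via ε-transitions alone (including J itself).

Start with {J}.
From J via ε: add H.
From H via ε: add A.
From A via ε: add D, I.
From D via ε: add F.
No new states can be added; the closed set is {A, D, F, H, I, J}.

{A, D, F, H, I, J}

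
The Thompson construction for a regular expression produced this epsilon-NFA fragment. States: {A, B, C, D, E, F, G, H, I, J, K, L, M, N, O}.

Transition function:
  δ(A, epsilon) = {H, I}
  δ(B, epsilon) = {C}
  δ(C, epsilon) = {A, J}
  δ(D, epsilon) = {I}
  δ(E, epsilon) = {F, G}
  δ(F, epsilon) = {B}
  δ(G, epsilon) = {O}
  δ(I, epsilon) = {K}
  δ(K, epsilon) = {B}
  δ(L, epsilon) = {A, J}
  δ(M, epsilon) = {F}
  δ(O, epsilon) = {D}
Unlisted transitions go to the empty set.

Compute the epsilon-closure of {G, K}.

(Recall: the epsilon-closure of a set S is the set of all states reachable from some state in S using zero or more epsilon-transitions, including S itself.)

{A, B, C, D, G, H, I, J, K, O}

Start with {G, K}.
From G via epsilon: add O.
From K via epsilon: add B.
From B via epsilon: add C.
From O via epsilon: add D.
From C via epsilon: add A, J.
From D via epsilon: add I.
From A via epsilon: add H.
No new states can be added; the closed set is {A, B, C, D, G, H, I, J, K, O}.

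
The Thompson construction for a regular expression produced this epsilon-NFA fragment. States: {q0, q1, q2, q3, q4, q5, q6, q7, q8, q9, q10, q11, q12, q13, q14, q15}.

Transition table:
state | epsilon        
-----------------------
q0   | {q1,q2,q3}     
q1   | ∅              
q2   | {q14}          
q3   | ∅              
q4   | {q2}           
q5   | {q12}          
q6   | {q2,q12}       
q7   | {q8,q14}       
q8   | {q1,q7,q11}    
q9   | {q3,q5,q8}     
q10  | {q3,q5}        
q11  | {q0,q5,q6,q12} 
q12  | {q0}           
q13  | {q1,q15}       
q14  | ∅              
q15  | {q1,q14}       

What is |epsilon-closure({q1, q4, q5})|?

8

Start with {q1, q4, q5}.
From q4 via epsilon: add q2.
From q5 via epsilon: add q12.
From q2 via epsilon: add q14.
From q12 via epsilon: add q0.
From q0 via epsilon: add q3.
epsilon-closure = {q0, q1, q2, q3, q4, q5, q12, q14}, which has 8 states.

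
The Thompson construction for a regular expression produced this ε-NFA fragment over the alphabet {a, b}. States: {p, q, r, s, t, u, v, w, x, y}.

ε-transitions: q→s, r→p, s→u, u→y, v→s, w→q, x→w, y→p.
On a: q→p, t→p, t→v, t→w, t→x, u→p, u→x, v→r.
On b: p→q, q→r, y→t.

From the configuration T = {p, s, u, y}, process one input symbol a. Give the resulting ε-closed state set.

u on a → {p, x}.
No a-transition from p, s, y.
Union after reading a: {p, x}.
Now take the ε-closure:
From x via ε: add w.
From w via ε: add q.
From q via ε: add s.
From s via ε: add u.
From u via ε: add y.
No new states can be added; the closed set is {p, q, s, u, w, x, y}.

{p, q, s, u, w, x, y}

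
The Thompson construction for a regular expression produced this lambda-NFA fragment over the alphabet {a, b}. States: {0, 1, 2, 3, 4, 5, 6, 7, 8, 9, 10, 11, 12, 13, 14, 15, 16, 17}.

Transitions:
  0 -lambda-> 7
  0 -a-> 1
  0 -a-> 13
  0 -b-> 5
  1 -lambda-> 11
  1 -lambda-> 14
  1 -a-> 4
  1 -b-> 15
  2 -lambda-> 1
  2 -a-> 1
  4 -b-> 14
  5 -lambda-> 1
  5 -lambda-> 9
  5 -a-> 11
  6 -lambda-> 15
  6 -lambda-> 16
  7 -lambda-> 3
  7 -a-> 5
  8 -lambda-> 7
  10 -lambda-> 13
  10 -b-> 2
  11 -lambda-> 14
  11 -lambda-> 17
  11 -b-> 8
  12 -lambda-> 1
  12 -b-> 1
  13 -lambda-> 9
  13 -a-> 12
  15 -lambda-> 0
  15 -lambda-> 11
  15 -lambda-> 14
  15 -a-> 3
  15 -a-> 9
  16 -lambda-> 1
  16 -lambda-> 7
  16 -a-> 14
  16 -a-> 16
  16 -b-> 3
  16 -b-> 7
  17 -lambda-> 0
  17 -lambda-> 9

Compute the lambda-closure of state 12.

Start with {12}.
From 12 via lambda: add 1.
From 1 via lambda: add 11, 14.
From 11 via lambda: add 17.
From 17 via lambda: add 0, 9.
From 0 via lambda: add 7.
From 7 via lambda: add 3.
No new states can be added; the closed set is {0, 1, 3, 7, 9, 11, 12, 14, 17}.

{0, 1, 3, 7, 9, 11, 12, 14, 17}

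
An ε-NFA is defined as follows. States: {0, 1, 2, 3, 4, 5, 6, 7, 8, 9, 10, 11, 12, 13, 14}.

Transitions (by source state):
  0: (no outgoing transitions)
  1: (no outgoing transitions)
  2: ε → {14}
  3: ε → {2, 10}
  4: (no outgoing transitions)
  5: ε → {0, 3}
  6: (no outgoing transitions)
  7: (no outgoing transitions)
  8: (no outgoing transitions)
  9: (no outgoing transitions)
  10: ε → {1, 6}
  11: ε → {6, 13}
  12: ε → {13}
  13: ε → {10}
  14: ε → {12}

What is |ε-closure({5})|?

10

Start with {5}.
From 5 via ε: add 0, 3.
From 3 via ε: add 2, 10.
From 2 via ε: add 14.
From 10 via ε: add 1, 6.
From 14 via ε: add 12.
From 12 via ε: add 13.
ε-closure = {0, 1, 2, 3, 5, 6, 10, 12, 13, 14}, which has 10 states.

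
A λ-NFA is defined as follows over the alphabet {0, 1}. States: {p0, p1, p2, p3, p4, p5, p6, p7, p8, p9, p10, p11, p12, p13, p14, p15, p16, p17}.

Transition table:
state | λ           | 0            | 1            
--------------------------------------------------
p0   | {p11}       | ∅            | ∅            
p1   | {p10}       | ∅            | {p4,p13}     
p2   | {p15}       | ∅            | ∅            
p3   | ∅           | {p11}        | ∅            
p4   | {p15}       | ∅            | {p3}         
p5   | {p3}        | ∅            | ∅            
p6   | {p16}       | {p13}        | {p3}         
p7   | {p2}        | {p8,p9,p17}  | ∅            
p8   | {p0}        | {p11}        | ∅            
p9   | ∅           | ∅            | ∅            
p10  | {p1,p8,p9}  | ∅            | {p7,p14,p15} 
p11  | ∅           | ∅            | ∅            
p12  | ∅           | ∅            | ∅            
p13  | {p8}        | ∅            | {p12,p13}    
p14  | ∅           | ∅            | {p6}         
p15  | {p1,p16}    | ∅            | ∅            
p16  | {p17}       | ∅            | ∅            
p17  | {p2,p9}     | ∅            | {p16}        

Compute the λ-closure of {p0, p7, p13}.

Start with {p0, p7, p13}.
From p0 via λ: add p11.
From p7 via λ: add p2.
From p13 via λ: add p8.
From p2 via λ: add p15.
From p15 via λ: add p1, p16.
From p1 via λ: add p10.
From p16 via λ: add p17.
From p10 via λ: add p9.
No new states can be added; the closed set is {p0, p1, p2, p7, p8, p9, p10, p11, p13, p15, p16, p17}.

{p0, p1, p2, p7, p8, p9, p10, p11, p13, p15, p16, p17}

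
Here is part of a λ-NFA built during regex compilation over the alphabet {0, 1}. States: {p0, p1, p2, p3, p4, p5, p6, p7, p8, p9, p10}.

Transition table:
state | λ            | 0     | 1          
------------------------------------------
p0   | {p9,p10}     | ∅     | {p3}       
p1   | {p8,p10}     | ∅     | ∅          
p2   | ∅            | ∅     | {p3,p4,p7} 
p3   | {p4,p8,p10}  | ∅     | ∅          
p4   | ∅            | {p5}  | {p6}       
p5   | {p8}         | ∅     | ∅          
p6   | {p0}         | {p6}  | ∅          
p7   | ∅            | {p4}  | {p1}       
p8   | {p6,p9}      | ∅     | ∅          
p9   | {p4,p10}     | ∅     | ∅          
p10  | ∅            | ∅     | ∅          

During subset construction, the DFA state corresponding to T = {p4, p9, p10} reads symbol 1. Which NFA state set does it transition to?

{p0, p4, p6, p9, p10}

p4 on 1 → {p6}.
No 1-transition from p9, p10.
Union after reading 1: {p6}.
Now take the λ-closure:
From p6 via λ: add p0.
From p0 via λ: add p9, p10.
From p9 via λ: add p4.
No new states can be added; the closed set is {p0, p4, p6, p9, p10}.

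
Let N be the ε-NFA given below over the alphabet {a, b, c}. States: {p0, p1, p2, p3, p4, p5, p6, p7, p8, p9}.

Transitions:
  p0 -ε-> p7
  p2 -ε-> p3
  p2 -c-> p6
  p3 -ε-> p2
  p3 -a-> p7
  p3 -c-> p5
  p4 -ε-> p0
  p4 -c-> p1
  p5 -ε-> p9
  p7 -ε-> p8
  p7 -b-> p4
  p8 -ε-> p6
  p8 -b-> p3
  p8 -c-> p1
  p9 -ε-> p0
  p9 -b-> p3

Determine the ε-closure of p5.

{p0, p5, p6, p7, p8, p9}

Start with {p5}.
From p5 via ε: add p9.
From p9 via ε: add p0.
From p0 via ε: add p7.
From p7 via ε: add p8.
From p8 via ε: add p6.
No new states can be added; the closed set is {p0, p5, p6, p7, p8, p9}.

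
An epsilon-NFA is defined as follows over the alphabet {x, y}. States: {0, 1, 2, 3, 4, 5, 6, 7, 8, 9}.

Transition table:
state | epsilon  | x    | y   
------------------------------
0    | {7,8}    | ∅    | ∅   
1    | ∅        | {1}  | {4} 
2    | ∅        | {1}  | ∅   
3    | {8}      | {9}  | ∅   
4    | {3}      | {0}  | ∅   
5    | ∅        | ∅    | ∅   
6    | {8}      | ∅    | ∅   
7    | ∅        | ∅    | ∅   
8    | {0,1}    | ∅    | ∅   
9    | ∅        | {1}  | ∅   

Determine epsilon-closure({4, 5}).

Start with {4, 5}.
From 4 via epsilon: add 3.
From 3 via epsilon: add 8.
From 8 via epsilon: add 0, 1.
From 0 via epsilon: add 7.
No new states can be added; the closed set is {0, 1, 3, 4, 5, 7, 8}.

{0, 1, 3, 4, 5, 7, 8}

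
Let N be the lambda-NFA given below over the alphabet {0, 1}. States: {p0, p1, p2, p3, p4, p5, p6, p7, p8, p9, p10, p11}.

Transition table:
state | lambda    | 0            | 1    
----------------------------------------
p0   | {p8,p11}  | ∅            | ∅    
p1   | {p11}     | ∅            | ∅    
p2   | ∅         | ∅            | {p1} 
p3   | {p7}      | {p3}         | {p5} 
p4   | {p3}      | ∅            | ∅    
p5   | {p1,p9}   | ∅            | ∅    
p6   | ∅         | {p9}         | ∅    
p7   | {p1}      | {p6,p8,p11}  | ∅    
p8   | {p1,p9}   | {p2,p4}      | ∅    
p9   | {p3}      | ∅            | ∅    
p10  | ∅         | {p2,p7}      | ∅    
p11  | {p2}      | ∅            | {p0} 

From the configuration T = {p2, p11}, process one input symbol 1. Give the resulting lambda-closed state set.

p2 on 1 → {p1}.
p11 on 1 → {p0}.
Union after reading 1: {p0, p1}.
Now take the lambda-closure:
From p0 via lambda: add p8, p11.
From p8 via lambda: add p9.
From p11 via lambda: add p2.
From p9 via lambda: add p3.
From p3 via lambda: add p7.
No new states can be added; the closed set is {p0, p1, p2, p3, p7, p8, p9, p11}.

{p0, p1, p2, p3, p7, p8, p9, p11}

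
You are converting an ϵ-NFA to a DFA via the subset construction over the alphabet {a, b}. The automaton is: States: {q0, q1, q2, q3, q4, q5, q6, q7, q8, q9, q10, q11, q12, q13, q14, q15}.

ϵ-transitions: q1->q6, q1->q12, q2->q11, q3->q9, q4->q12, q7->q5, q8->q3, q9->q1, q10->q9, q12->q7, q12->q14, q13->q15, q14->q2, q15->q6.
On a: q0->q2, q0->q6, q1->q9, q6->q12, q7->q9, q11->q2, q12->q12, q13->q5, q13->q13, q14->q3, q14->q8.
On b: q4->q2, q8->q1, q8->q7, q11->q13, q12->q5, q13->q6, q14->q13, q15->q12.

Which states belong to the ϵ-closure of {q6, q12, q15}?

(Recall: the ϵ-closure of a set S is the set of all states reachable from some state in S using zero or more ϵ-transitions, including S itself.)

Start with {q6, q12, q15}.
From q12 via ϵ: add q7, q14.
From q7 via ϵ: add q5.
From q14 via ϵ: add q2.
From q2 via ϵ: add q11.
No new states can be added; the closed set is {q2, q5, q6, q7, q11, q12, q14, q15}.

{q2, q5, q6, q7, q11, q12, q14, q15}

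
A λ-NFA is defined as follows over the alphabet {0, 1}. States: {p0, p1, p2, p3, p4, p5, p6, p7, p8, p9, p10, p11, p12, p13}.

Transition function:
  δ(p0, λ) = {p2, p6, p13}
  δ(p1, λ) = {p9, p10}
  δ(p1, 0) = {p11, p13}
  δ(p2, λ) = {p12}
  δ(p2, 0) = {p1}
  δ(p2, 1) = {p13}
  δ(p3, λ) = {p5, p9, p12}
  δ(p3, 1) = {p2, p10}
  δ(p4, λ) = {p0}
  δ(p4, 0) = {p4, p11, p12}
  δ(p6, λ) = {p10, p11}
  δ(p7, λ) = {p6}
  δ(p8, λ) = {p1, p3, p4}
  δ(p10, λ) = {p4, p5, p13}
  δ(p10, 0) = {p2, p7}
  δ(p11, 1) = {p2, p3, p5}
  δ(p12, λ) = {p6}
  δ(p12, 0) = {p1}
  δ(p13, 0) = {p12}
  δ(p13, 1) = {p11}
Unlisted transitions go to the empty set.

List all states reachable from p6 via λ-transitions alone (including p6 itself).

{p0, p2, p4, p5, p6, p10, p11, p12, p13}

Start with {p6}.
From p6 via λ: add p10, p11.
From p10 via λ: add p4, p5, p13.
From p4 via λ: add p0.
From p0 via λ: add p2.
From p2 via λ: add p12.
No new states can be added; the closed set is {p0, p2, p4, p5, p6, p10, p11, p12, p13}.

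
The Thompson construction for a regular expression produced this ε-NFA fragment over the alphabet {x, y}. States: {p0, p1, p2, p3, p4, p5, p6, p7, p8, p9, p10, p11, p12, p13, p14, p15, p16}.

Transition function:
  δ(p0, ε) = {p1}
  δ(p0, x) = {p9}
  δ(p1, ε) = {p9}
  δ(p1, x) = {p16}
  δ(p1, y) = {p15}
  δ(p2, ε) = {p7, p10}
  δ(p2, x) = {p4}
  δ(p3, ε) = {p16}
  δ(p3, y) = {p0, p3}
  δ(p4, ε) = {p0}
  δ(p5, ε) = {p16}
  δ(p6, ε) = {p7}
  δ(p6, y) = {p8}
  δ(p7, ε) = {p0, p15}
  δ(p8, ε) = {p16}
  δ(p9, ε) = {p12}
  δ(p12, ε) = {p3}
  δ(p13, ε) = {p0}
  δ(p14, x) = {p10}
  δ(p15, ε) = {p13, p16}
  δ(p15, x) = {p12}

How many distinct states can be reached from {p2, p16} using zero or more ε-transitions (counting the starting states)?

11

Start with {p2, p16}.
From p2 via ε: add p7, p10.
From p7 via ε: add p0, p15.
From p0 via ε: add p1.
From p15 via ε: add p13.
From p1 via ε: add p9.
From p9 via ε: add p12.
From p12 via ε: add p3.
ε-closure = {p0, p1, p2, p3, p7, p9, p10, p12, p13, p15, p16}, which has 11 states.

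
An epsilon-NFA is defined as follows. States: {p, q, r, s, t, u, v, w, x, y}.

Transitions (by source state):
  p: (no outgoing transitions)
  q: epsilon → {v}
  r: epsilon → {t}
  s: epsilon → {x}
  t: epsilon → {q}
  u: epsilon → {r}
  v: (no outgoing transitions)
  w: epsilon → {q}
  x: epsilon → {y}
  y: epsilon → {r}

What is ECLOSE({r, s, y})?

Start with {r, s, y}.
From r via epsilon: add t.
From s via epsilon: add x.
From t via epsilon: add q.
From q via epsilon: add v.
No new states can be added; the closed set is {q, r, s, t, v, x, y}.

{q, r, s, t, v, x, y}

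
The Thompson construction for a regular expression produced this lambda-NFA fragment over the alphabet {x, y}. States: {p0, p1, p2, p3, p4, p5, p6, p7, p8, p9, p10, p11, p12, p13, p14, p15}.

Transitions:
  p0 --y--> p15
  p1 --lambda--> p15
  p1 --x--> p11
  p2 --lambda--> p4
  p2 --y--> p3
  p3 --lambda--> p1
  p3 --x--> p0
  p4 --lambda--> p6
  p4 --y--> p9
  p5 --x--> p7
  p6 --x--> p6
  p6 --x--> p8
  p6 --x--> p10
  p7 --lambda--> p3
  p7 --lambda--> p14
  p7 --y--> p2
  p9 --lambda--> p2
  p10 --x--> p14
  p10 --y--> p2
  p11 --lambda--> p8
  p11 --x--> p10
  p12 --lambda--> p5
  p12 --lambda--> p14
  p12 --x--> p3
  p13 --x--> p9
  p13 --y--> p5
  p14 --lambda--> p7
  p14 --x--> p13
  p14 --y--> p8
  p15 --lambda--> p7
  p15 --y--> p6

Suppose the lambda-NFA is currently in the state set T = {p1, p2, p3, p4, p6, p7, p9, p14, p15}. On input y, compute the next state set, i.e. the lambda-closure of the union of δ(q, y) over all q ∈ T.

p2 on y → {p3}.
p4 on y → {p9}.
p7 on y → {p2}.
p14 on y → {p8}.
p15 on y → {p6}.
No y-transition from p1, p3, p6, p9.
Union after reading y: {p2, p3, p6, p8, p9}.
Now take the lambda-closure:
From p2 via lambda: add p4.
From p3 via lambda: add p1.
From p1 via lambda: add p15.
From p15 via lambda: add p7.
From p7 via lambda: add p14.
No new states can be added; the closed set is {p1, p2, p3, p4, p6, p7, p8, p9, p14, p15}.

{p1, p2, p3, p4, p6, p7, p8, p9, p14, p15}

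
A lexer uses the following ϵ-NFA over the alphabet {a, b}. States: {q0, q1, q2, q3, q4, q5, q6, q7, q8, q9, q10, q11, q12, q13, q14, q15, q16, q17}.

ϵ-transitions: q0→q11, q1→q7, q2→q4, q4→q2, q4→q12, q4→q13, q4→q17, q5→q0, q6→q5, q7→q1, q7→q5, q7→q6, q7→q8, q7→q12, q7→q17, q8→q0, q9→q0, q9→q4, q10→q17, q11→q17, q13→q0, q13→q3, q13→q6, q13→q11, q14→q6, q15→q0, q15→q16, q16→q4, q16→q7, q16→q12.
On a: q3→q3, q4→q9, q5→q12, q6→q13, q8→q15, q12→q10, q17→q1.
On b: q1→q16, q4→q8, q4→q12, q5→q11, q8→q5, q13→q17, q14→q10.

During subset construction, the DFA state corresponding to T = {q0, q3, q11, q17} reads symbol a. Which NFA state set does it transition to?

q3 on a → {q3}.
q17 on a → {q1}.
No a-transition from q0, q11.
Union after reading a: {q1, q3}.
Now take the ϵ-closure:
From q1 via ϵ: add q7.
From q7 via ϵ: add q5, q6, q8, q12, q17.
From q5 via ϵ: add q0.
From q0 via ϵ: add q11.
No new states can be added; the closed set is {q0, q1, q3, q5, q6, q7, q8, q11, q12, q17}.

{q0, q1, q3, q5, q6, q7, q8, q11, q12, q17}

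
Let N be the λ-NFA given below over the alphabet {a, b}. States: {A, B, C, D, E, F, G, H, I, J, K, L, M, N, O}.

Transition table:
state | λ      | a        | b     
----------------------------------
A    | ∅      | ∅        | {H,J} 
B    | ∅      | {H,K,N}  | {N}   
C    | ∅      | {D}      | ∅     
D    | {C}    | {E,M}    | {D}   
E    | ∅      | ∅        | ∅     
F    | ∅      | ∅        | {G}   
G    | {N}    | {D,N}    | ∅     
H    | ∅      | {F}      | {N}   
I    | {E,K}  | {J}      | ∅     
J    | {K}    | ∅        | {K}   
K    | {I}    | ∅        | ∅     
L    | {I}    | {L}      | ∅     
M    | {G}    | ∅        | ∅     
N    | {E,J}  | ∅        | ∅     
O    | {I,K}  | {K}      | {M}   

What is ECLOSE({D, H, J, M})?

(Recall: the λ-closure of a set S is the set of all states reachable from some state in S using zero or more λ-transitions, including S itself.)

Start with {D, H, J, M}.
From D via λ: add C.
From J via λ: add K.
From M via λ: add G.
From G via λ: add N.
From K via λ: add I.
From I via λ: add E.
No new states can be added; the closed set is {C, D, E, G, H, I, J, K, M, N}.

{C, D, E, G, H, I, J, K, M, N}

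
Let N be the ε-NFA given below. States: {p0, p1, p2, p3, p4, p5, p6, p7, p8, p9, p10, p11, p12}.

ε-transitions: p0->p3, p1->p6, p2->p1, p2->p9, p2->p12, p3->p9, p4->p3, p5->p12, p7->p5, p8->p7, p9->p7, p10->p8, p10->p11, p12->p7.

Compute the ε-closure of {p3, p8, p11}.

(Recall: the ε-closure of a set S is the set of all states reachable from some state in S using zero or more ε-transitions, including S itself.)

Start with {p3, p8, p11}.
From p3 via ε: add p9.
From p8 via ε: add p7.
From p7 via ε: add p5.
From p5 via ε: add p12.
No new states can be added; the closed set is {p3, p5, p7, p8, p9, p11, p12}.

{p3, p5, p7, p8, p9, p11, p12}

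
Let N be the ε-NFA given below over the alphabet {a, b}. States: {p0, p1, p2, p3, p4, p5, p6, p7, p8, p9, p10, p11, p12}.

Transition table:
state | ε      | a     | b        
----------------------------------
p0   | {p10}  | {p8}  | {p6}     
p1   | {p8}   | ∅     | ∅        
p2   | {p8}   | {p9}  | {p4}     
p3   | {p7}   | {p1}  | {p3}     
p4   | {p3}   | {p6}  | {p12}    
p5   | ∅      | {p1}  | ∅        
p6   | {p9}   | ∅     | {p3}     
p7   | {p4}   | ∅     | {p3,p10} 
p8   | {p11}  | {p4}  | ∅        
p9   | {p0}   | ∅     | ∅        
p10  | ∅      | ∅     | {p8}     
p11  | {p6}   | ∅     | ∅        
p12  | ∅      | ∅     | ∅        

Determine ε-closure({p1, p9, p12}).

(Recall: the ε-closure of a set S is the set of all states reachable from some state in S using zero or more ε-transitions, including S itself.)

{p0, p1, p6, p8, p9, p10, p11, p12}

Start with {p1, p9, p12}.
From p1 via ε: add p8.
From p9 via ε: add p0.
From p0 via ε: add p10.
From p8 via ε: add p11.
From p11 via ε: add p6.
No new states can be added; the closed set is {p0, p1, p6, p8, p9, p10, p11, p12}.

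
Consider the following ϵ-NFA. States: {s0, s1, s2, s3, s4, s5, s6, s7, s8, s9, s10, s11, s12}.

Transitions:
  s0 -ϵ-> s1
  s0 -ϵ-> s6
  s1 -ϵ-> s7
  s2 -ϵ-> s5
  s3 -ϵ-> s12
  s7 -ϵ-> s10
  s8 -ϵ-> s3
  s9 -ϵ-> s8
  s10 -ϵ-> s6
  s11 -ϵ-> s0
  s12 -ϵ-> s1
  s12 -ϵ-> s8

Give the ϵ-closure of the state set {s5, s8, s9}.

{s1, s3, s5, s6, s7, s8, s9, s10, s12}

Start with {s5, s8, s9}.
From s8 via ϵ: add s3.
From s3 via ϵ: add s12.
From s12 via ϵ: add s1.
From s1 via ϵ: add s7.
From s7 via ϵ: add s10.
From s10 via ϵ: add s6.
No new states can be added; the closed set is {s1, s3, s5, s6, s7, s8, s9, s10, s12}.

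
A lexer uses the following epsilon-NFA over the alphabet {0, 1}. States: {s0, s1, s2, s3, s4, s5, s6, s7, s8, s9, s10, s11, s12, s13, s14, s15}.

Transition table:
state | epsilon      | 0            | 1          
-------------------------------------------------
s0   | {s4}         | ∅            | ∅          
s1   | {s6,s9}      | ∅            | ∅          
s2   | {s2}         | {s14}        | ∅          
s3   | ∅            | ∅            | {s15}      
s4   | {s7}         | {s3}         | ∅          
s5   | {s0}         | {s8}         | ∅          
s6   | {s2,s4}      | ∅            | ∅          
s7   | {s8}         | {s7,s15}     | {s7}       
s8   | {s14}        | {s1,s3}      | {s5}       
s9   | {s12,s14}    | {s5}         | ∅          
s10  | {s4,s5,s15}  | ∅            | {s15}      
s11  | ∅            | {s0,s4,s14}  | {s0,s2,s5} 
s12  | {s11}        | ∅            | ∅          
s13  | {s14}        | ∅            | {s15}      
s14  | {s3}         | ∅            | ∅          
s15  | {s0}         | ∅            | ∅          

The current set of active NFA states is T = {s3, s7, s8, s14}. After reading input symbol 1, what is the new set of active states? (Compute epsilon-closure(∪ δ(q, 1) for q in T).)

{s0, s3, s4, s5, s7, s8, s14, s15}

s3 on 1 → {s15}.
s7 on 1 → {s7}.
s8 on 1 → {s5}.
No 1-transition from s14.
Union after reading 1: {s5, s7, s15}.
Now take the epsilon-closure:
From s5 via epsilon: add s0.
From s7 via epsilon: add s8.
From s0 via epsilon: add s4.
From s8 via epsilon: add s14.
From s14 via epsilon: add s3.
No new states can be added; the closed set is {s0, s3, s4, s5, s7, s8, s14, s15}.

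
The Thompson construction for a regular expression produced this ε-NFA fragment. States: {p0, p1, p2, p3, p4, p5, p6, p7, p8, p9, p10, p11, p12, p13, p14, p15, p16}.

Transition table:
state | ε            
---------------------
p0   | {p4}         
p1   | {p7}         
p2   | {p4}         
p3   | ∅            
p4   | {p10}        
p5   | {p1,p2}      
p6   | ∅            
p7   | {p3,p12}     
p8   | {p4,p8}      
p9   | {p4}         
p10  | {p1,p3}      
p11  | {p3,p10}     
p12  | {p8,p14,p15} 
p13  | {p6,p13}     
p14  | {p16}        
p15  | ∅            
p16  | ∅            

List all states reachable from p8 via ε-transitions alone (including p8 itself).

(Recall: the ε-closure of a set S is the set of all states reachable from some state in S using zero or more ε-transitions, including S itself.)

{p1, p3, p4, p7, p8, p10, p12, p14, p15, p16}

Start with {p8}.
From p8 via ε: add p4.
From p4 via ε: add p10.
From p10 via ε: add p1, p3.
From p1 via ε: add p7.
From p7 via ε: add p12.
From p12 via ε: add p14, p15.
From p14 via ε: add p16.
No new states can be added; the closed set is {p1, p3, p4, p7, p8, p10, p12, p14, p15, p16}.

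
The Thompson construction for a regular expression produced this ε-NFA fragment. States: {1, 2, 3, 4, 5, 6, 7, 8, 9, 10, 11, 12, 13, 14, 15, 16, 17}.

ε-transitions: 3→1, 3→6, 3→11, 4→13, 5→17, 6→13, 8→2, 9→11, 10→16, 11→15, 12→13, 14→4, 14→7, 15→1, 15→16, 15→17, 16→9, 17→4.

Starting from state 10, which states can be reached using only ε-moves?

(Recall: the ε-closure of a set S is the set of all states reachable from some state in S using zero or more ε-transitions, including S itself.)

Start with {10}.
From 10 via ε: add 16.
From 16 via ε: add 9.
From 9 via ε: add 11.
From 11 via ε: add 15.
From 15 via ε: add 1, 17.
From 17 via ε: add 4.
From 4 via ε: add 13.
No new states can be added; the closed set is {1, 4, 9, 10, 11, 13, 15, 16, 17}.

{1, 4, 9, 10, 11, 13, 15, 16, 17}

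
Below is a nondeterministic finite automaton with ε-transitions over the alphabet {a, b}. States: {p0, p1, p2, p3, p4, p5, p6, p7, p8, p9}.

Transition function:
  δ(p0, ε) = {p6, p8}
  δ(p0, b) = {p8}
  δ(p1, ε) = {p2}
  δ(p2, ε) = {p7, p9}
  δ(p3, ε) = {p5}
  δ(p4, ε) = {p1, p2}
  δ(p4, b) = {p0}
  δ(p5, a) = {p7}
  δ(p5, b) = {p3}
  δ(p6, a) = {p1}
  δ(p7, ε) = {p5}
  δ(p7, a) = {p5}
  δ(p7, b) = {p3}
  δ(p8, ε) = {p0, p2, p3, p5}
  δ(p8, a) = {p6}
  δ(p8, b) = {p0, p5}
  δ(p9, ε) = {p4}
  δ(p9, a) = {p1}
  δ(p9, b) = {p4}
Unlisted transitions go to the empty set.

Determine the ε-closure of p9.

{p1, p2, p4, p5, p7, p9}

Start with {p9}.
From p9 via ε: add p4.
From p4 via ε: add p1, p2.
From p2 via ε: add p7.
From p7 via ε: add p5.
No new states can be added; the closed set is {p1, p2, p4, p5, p7, p9}.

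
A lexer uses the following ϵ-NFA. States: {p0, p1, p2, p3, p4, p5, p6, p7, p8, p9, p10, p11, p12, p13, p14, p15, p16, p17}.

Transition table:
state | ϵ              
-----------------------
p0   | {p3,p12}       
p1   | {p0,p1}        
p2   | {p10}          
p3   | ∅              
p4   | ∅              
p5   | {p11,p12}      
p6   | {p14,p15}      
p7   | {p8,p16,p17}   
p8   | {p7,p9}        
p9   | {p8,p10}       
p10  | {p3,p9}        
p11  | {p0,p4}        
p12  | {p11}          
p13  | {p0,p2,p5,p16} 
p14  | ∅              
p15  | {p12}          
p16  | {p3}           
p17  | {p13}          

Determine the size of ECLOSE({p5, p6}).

Start with {p5, p6}.
From p5 via ϵ: add p11, p12.
From p6 via ϵ: add p14, p15.
From p11 via ϵ: add p0, p4.
From p0 via ϵ: add p3.
ϵ-closure = {p0, p3, p4, p5, p6, p11, p12, p14, p15}, which has 9 states.

9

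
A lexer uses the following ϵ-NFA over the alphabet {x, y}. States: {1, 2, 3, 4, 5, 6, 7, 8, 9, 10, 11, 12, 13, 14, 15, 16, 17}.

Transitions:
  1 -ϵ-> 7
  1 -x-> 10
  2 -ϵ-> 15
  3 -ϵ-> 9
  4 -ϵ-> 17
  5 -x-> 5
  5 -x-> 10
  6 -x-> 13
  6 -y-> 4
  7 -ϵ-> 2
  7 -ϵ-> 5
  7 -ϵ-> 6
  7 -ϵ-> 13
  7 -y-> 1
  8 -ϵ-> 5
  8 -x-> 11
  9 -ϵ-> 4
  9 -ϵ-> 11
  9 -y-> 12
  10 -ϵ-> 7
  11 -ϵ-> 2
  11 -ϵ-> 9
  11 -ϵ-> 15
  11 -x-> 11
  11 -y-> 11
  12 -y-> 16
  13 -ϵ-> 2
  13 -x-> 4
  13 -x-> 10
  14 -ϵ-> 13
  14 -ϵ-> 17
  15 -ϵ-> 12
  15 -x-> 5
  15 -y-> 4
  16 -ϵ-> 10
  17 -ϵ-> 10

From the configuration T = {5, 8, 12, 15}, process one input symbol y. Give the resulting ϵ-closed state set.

{2, 4, 5, 6, 7, 10, 12, 13, 15, 16, 17}

12 on y → {16}.
15 on y → {4}.
No y-transition from 5, 8.
Union after reading y: {4, 16}.
Now take the ϵ-closure:
From 4 via ϵ: add 17.
From 16 via ϵ: add 10.
From 10 via ϵ: add 7.
From 7 via ϵ: add 2, 5, 6, 13.
From 2 via ϵ: add 15.
From 15 via ϵ: add 12.
No new states can be added; the closed set is {2, 4, 5, 6, 7, 10, 12, 13, 15, 16, 17}.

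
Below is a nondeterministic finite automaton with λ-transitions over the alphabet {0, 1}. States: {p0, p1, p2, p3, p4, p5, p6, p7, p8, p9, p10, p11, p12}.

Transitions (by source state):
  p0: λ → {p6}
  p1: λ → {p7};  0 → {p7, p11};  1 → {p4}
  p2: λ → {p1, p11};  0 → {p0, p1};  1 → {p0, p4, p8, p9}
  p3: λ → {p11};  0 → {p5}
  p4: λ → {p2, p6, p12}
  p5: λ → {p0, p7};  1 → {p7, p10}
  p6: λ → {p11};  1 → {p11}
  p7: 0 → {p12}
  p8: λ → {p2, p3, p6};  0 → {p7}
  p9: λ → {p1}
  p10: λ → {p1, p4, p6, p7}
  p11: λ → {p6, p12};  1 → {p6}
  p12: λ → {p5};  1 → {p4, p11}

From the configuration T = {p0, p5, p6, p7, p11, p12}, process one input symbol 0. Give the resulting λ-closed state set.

{p0, p5, p6, p7, p11, p12}

p7 on 0 → {p12}.
No 0-transition from p0, p5, p6, p11, p12.
Union after reading 0: {p12}.
Now take the λ-closure:
From p12 via λ: add p5.
From p5 via λ: add p0, p7.
From p0 via λ: add p6.
From p6 via λ: add p11.
No new states can be added; the closed set is {p0, p5, p6, p7, p11, p12}.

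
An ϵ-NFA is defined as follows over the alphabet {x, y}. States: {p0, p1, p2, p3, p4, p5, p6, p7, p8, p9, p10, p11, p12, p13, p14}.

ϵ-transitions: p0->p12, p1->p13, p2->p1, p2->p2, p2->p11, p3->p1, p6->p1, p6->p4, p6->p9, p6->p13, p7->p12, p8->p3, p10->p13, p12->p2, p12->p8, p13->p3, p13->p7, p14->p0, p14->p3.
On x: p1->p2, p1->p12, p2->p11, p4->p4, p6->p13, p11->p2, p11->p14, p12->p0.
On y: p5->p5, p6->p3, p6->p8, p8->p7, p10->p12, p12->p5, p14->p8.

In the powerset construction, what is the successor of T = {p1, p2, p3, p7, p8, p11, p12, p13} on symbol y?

{p1, p2, p3, p5, p7, p8, p11, p12, p13}

p8 on y → {p7}.
p12 on y → {p5}.
No y-transition from p1, p2, p3, p7, p11, p13.
Union after reading y: {p5, p7}.
Now take the ϵ-closure:
From p7 via ϵ: add p12.
From p12 via ϵ: add p2, p8.
From p2 via ϵ: add p1, p11.
From p8 via ϵ: add p3.
From p1 via ϵ: add p13.
No new states can be added; the closed set is {p1, p2, p3, p5, p7, p8, p11, p12, p13}.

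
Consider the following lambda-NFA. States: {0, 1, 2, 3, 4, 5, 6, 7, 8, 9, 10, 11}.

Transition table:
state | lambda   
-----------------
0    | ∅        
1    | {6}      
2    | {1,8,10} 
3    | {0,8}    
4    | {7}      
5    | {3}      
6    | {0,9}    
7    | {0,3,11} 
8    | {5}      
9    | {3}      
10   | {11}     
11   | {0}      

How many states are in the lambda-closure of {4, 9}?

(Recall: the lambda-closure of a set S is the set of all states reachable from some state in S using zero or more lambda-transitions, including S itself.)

Start with {4, 9}.
From 4 via lambda: add 7.
From 9 via lambda: add 3.
From 3 via lambda: add 0, 8.
From 7 via lambda: add 11.
From 8 via lambda: add 5.
lambda-closure = {0, 3, 4, 5, 7, 8, 9, 11}, which has 8 states.

8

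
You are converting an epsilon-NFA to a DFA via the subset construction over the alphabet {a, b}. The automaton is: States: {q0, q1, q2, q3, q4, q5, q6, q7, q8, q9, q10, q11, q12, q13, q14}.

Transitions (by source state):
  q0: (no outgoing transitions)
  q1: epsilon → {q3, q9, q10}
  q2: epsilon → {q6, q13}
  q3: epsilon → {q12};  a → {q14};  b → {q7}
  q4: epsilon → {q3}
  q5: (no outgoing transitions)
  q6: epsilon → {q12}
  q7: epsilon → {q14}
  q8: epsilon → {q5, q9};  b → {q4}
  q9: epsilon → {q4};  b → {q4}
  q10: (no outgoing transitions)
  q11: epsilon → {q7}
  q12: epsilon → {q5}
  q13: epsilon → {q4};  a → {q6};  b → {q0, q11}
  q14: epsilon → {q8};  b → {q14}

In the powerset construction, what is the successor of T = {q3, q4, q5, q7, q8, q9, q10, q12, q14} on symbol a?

q3 on a → {q14}.
No a-transition from q4, q5, q7, q8, q9, q10, q12, q14.
Union after reading a: {q14}.
Now take the epsilon-closure:
From q14 via epsilon: add q8.
From q8 via epsilon: add q5, q9.
From q9 via epsilon: add q4.
From q4 via epsilon: add q3.
From q3 via epsilon: add q12.
No new states can be added; the closed set is {q3, q4, q5, q8, q9, q12, q14}.

{q3, q4, q5, q8, q9, q12, q14}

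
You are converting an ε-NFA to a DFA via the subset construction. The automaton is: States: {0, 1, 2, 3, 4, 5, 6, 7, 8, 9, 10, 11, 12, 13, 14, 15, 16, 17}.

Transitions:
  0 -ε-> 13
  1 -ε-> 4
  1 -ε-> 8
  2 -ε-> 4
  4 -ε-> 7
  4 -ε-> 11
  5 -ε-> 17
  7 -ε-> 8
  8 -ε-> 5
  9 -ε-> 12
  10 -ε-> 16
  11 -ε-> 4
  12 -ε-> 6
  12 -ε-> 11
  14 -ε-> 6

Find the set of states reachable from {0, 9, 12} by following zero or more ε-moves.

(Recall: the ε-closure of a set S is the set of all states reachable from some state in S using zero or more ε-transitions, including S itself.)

{0, 4, 5, 6, 7, 8, 9, 11, 12, 13, 17}

Start with {0, 9, 12}.
From 0 via ε: add 13.
From 12 via ε: add 6, 11.
From 11 via ε: add 4.
From 4 via ε: add 7.
From 7 via ε: add 8.
From 8 via ε: add 5.
From 5 via ε: add 17.
No new states can be added; the closed set is {0, 4, 5, 6, 7, 8, 9, 11, 12, 13, 17}.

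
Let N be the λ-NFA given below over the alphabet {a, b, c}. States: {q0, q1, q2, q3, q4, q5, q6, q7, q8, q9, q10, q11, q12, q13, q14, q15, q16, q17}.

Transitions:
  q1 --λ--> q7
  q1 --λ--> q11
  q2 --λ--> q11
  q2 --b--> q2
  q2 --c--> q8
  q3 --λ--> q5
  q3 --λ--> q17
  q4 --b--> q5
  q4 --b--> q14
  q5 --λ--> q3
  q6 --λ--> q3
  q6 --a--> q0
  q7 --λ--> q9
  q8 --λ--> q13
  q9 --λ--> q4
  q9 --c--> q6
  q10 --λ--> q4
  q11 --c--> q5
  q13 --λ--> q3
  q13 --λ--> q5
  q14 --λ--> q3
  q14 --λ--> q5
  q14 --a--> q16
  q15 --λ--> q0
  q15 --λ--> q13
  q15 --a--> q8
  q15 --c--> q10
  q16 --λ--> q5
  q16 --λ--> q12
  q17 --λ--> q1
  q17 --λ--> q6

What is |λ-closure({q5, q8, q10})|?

Start with {q5, q8, q10}.
From q5 via λ: add q3.
From q8 via λ: add q13.
From q10 via λ: add q4.
From q3 via λ: add q17.
From q17 via λ: add q1, q6.
From q1 via λ: add q7, q11.
From q7 via λ: add q9.
λ-closure = {q1, q3, q4, q5, q6, q7, q8, q9, q10, q11, q13, q17}, which has 12 states.

12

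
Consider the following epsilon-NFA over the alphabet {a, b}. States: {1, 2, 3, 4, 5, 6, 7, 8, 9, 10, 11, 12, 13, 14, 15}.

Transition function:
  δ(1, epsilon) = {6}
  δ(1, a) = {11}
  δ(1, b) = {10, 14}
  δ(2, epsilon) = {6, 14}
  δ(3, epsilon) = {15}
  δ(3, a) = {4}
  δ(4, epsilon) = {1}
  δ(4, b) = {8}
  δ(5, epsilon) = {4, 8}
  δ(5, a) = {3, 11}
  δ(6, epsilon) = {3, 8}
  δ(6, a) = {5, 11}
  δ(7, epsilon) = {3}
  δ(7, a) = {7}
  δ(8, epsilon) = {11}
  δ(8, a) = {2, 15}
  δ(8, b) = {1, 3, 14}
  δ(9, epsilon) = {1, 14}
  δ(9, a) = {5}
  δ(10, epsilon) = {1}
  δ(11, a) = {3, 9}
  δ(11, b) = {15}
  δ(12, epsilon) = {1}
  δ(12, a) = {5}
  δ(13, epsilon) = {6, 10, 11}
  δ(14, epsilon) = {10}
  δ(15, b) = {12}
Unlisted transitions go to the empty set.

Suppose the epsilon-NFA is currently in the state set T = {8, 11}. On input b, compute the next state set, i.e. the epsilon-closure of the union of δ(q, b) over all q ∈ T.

8 on b → {1, 3, 14}.
11 on b → {15}.
Union after reading b: {1, 3, 14, 15}.
Now take the epsilon-closure:
From 1 via epsilon: add 6.
From 14 via epsilon: add 10.
From 6 via epsilon: add 8.
From 8 via epsilon: add 11.
No new states can be added; the closed set is {1, 3, 6, 8, 10, 11, 14, 15}.

{1, 3, 6, 8, 10, 11, 14, 15}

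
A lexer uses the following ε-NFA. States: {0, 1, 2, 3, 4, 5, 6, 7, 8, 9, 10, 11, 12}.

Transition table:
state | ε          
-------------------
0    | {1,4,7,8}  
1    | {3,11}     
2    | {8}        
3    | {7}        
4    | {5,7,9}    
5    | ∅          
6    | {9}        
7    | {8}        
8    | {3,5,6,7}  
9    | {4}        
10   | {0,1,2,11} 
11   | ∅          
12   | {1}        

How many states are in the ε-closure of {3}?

Start with {3}.
From 3 via ε: add 7.
From 7 via ε: add 8.
From 8 via ε: add 5, 6.
From 6 via ε: add 9.
From 9 via ε: add 4.
ε-closure = {3, 4, 5, 6, 7, 8, 9}, which has 7 states.

7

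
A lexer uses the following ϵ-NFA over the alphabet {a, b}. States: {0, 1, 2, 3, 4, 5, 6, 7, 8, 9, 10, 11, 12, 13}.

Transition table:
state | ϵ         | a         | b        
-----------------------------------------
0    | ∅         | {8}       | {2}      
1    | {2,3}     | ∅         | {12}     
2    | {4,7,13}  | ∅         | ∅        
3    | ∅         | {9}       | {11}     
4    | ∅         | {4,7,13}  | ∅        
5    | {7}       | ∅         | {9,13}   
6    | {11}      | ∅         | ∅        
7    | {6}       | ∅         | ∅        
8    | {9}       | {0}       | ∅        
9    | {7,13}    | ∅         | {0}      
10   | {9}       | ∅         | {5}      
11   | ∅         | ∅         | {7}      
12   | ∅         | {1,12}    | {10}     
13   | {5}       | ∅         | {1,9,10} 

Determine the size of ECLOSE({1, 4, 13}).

Start with {1, 4, 13}.
From 1 via ϵ: add 2, 3.
From 13 via ϵ: add 5.
From 2 via ϵ: add 7.
From 7 via ϵ: add 6.
From 6 via ϵ: add 11.
ϵ-closure = {1, 2, 3, 4, 5, 6, 7, 11, 13}, which has 9 states.

9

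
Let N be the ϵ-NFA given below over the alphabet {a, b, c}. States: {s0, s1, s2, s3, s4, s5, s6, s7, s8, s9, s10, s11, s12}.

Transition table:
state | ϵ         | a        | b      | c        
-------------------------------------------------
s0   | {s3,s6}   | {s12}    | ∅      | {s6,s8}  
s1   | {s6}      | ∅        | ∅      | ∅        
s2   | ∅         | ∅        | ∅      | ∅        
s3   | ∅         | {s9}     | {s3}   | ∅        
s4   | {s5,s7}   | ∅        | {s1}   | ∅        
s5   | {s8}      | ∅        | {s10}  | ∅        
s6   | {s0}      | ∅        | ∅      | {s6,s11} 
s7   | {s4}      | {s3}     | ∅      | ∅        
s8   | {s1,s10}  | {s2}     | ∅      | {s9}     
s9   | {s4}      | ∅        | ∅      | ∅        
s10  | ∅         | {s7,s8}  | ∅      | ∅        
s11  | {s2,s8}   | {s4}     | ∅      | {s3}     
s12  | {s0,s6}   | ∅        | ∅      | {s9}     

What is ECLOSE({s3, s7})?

Start with {s3, s7}.
From s7 via ϵ: add s4.
From s4 via ϵ: add s5.
From s5 via ϵ: add s8.
From s8 via ϵ: add s1, s10.
From s1 via ϵ: add s6.
From s6 via ϵ: add s0.
No new states can be added; the closed set is {s0, s1, s3, s4, s5, s6, s7, s8, s10}.

{s0, s1, s3, s4, s5, s6, s7, s8, s10}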